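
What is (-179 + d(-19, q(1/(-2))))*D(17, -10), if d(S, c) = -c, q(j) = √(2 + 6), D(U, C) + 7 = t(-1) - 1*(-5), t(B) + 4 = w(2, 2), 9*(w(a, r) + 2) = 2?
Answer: 12530/9 + 140*√2/9 ≈ 1414.2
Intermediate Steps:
w(a, r) = -16/9 (w(a, r) = -2 + (⅑)*2 = -2 + 2/9 = -16/9)
t(B) = -52/9 (t(B) = -4 - 16/9 = -52/9)
D(U, C) = -70/9 (D(U, C) = -7 + (-52/9 - 1*(-5)) = -7 + (-52/9 + 5) = -7 - 7/9 = -70/9)
q(j) = 2*√2 (q(j) = √8 = 2*√2)
(-179 + d(-19, q(1/(-2))))*D(17, -10) = (-179 - 2*√2)*(-70/9) = 12530/9 + 140*√2/9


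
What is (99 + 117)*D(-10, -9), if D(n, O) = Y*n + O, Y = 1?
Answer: -4104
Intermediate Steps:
D(n, O) = O + n (D(n, O) = 1*n + O = n + O = O + n)
(99 + 117)*D(-10, -9) = (99 + 117)*(-9 - 10) = 216*(-19) = -4104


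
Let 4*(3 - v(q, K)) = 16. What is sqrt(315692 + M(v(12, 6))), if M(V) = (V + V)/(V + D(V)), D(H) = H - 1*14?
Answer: sqrt(5051074)/4 ≈ 561.87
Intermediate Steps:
v(q, K) = -1 (v(q, K) = 3 - 1/4*16 = 3 - 4 = -1)
D(H) = -14 + H (D(H) = H - 14 = -14 + H)
M(V) = 2*V/(-14 + 2*V) (M(V) = (V + V)/(V + (-14 + V)) = (2*V)/(-14 + 2*V) = 2*V/(-14 + 2*V))
sqrt(315692 + M(v(12, 6))) = sqrt(315692 - 1/(-7 - 1)) = sqrt(315692 - 1/(-8)) = sqrt(315692 - 1*(-1/8)) = sqrt(315692 + 1/8) = sqrt(2525537/8) = sqrt(5051074)/4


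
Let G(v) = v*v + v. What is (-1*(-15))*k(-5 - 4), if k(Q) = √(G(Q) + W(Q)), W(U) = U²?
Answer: 45*√17 ≈ 185.54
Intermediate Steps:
G(v) = v + v² (G(v) = v² + v = v + v²)
k(Q) = √(Q² + Q*(1 + Q)) (k(Q) = √(Q*(1 + Q) + Q²) = √(Q² + Q*(1 + Q)))
(-1*(-15))*k(-5 - 4) = (-1*(-15))*√((-5 - 4)*(1 + 2*(-5 - 4))) = 15*√(-9*(1 + 2*(-9))) = 15*√(-9*(1 - 18)) = 15*√(-9*(-17)) = 15*√153 = 15*(3*√17) = 45*√17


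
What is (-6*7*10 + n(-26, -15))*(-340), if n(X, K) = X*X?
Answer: -87040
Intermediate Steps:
n(X, K) = X²
(-6*7*10 + n(-26, -15))*(-340) = (-6*7*10 + (-26)²)*(-340) = (-42*10 + 676)*(-340) = (-420 + 676)*(-340) = 256*(-340) = -87040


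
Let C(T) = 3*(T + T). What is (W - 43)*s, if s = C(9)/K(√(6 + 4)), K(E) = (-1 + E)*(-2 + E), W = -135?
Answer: -2136 - 534*√10 ≈ -3824.7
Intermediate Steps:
C(T) = 6*T (C(T) = 3*(2*T) = 6*T)
s = 54/(12 - 3*√10) (s = (6*9)/(2 + (√(6 + 4))² - 3*√(6 + 4)) = 54/(2 + (√10)² - 3*√10) = 54/(2 + 10 - 3*√10) = 54/(12 - 3*√10) ≈ 21.487)
(W - 43)*s = (-135 - 43)*(12 + 3*√10) = -178*(12 + 3*√10) = -2136 - 534*√10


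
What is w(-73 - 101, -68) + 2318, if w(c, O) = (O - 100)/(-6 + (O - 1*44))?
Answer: 136846/59 ≈ 2319.4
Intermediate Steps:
w(c, O) = (-100 + O)/(-50 + O) (w(c, O) = (-100 + O)/(-6 + (O - 44)) = (-100 + O)/(-6 + (-44 + O)) = (-100 + O)/(-50 + O))
w(-73 - 101, -68) + 2318 = (-100 - 68)/(-50 - 68) + 2318 = -168/(-118) + 2318 = -1/118*(-168) + 2318 = 84/59 + 2318 = 136846/59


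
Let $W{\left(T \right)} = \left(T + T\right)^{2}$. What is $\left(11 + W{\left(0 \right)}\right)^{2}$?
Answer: $121$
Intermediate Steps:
$W{\left(T \right)} = 4 T^{2}$ ($W{\left(T \right)} = \left(2 T\right)^{2} = 4 T^{2}$)
$\left(11 + W{\left(0 \right)}\right)^{2} = \left(11 + 4 \cdot 0^{2}\right)^{2} = \left(11 + 4 \cdot 0\right)^{2} = \left(11 + 0\right)^{2} = 11^{2} = 121$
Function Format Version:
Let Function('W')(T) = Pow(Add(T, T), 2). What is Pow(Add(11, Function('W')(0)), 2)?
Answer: 121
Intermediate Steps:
Function('W')(T) = Mul(4, Pow(T, 2)) (Function('W')(T) = Pow(Mul(2, T), 2) = Mul(4, Pow(T, 2)))
Pow(Add(11, Function('W')(0)), 2) = Pow(Add(11, Mul(4, Pow(0, 2))), 2) = Pow(Add(11, Mul(4, 0)), 2) = Pow(Add(11, 0), 2) = Pow(11, 2) = 121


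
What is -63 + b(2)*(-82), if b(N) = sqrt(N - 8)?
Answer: -63 - 82*I*sqrt(6) ≈ -63.0 - 200.86*I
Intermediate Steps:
b(N) = sqrt(-8 + N)
-63 + b(2)*(-82) = -63 + sqrt(-8 + 2)*(-82) = -63 + sqrt(-6)*(-82) = -63 + (I*sqrt(6))*(-82) = -63 - 82*I*sqrt(6)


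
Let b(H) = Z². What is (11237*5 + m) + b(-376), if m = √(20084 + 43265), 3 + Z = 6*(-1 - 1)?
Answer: 56410 + √63349 ≈ 56662.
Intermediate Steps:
Z = -15 (Z = -3 + 6*(-1 - 1) = -3 + 6*(-2) = -3 - 12 = -15)
b(H) = 225 (b(H) = (-15)² = 225)
m = √63349 ≈ 251.69
(11237*5 + m) + b(-376) = (11237*5 + √63349) + 225 = (56185 + √63349) + 225 = 56410 + √63349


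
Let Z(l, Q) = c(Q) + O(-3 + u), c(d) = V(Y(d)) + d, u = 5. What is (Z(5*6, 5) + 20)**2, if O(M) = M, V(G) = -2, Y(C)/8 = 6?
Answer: 625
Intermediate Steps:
Y(C) = 48 (Y(C) = 8*6 = 48)
c(d) = -2 + d
Z(l, Q) = Q (Z(l, Q) = (-2 + Q) + (-3 + 5) = (-2 + Q) + 2 = Q)
(Z(5*6, 5) + 20)**2 = (5 + 20)**2 = 25**2 = 625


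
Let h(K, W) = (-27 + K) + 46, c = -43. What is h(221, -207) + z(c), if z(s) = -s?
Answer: 283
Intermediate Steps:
h(K, W) = 19 + K
h(221, -207) + z(c) = (19 + 221) - 1*(-43) = 240 + 43 = 283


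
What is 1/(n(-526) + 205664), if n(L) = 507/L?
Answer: 526/108178757 ≈ 4.8623e-6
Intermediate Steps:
1/(n(-526) + 205664) = 1/(507/(-526) + 205664) = 1/(507*(-1/526) + 205664) = 1/(-507/526 + 205664) = 1/(108178757/526) = 526/108178757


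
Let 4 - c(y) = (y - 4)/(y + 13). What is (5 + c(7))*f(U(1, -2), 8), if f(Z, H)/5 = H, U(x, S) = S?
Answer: 354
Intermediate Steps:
f(Z, H) = 5*H
c(y) = 4 - (-4 + y)/(13 + y) (c(y) = 4 - (y - 4)/(y + 13) = 4 - (-4 + y)/(13 + y))
(5 + c(7))*f(U(1, -2), 8) = (5 + (56 + 3*7)/(13 + 7))*(5*8) = (5 + (56 + 21)/20)*40 = (5 + (1/20)*77)*40 = (5 + 77/20)*40 = (177/20)*40 = 354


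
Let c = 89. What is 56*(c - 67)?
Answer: 1232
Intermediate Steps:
56*(c - 67) = 56*(89 - 67) = 56*22 = 1232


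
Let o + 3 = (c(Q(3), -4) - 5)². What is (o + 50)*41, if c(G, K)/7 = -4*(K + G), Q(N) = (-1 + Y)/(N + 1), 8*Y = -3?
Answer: 35813377/64 ≈ 5.5958e+5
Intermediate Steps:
Y = -3/8 (Y = (⅛)*(-3) = -3/8 ≈ -0.37500)
Q(N) = -11/(8*(1 + N)) (Q(N) = (-1 - 3/8)/(N + 1) = -11/(8*(1 + N)))
c(G, K) = -28*G - 28*K (c(G, K) = 7*(-4*(K + G)) = 7*(-4*(G + K)) = 7*(-4*G - 4*K) = -28*G - 28*K)
o = 870297/64 (o = -3 + ((-(-308)/(8 + 8*3) - 28*(-4)) - 5)² = -3 + ((-(-308)/(8 + 24) + 112) - 5)² = -3 + ((-(-308)/32 + 112) - 5)² = -3 + ((-28*(-11/32) + 112) - 5)² = -3 + ((77/8 + 112) - 5)² = -3 + (973/8 - 5)² = -3 + (933/8)² = -3 + 870489/64 = 870297/64 ≈ 13598.)
(o + 50)*41 = (870297/64 + 50)*41 = (873497/64)*41 = 35813377/64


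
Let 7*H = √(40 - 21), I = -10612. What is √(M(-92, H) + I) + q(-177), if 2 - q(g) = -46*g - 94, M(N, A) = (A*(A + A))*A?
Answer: -8046 + I*√(25479412 - 266*√19)/49 ≈ -8046.0 + 103.01*I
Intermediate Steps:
H = √19/7 (H = √(40 - 21)/7 = √19/7 ≈ 0.62270)
M(N, A) = 2*A³ (M(N, A) = (A*(2*A))*A = (2*A²)*A = 2*A³)
q(g) = 96 + 46*g (q(g) = 2 - (-46*g - 94) = 2 - (-94 - 46*g) = 2 + (94 + 46*g) = 96 + 46*g)
√(M(-92, H) + I) + q(-177) = √(2*(√19/7)³ - 10612) + (96 + 46*(-177)) = √(2*(19*√19/343) - 10612) + (96 - 8142) = √(38*√19/343 - 10612) - 8046 = √(-10612 + 38*√19/343) - 8046 = -8046 + √(-10612 + 38*√19/343)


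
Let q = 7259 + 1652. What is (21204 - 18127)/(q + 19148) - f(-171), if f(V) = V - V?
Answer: 3077/28059 ≈ 0.10966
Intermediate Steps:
q = 8911
f(V) = 0
(21204 - 18127)/(q + 19148) - f(-171) = (21204 - 18127)/(8911 + 19148) - 1*0 = 3077/28059 + 0 = 3077/28059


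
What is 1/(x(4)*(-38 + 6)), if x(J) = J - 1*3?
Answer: -1/32 ≈ -0.031250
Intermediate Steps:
x(J) = -3 + J (x(J) = J - 3 = -3 + J)
1/(x(4)*(-38 + 6)) = 1/((-3 + 4)*(-38 + 6)) = 1/(1*(-32)) = 1/(-32) = -1/32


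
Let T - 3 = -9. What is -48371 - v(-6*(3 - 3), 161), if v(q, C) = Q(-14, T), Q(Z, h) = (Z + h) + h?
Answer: -48345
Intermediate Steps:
T = -6 (T = 3 - 9 = -6)
Q(Z, h) = Z + 2*h
v(q, C) = -26 (v(q, C) = -14 + 2*(-6) = -14 - 12 = -26)
-48371 - v(-6*(3 - 3), 161) = -48371 - 1*(-26) = -48371 + 26 = -48345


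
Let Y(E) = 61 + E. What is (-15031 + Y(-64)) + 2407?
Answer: -12627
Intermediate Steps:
(-15031 + Y(-64)) + 2407 = (-15031 + (61 - 64)) + 2407 = (-15031 - 3) + 2407 = -15034 + 2407 = -12627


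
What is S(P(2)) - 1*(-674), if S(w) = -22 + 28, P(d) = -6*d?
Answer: 680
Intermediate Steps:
S(w) = 6
S(P(2)) - 1*(-674) = 6 - 1*(-674) = 6 + 674 = 680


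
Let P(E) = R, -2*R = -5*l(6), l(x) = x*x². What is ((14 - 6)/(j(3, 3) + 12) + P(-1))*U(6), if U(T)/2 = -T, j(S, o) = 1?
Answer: -84336/13 ≈ -6487.4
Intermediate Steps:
l(x) = x³
U(T) = -2*T (U(T) = 2*(-T) = -2*T)
R = 540 (R = -(-5)*6³/2 = -(-5)*216/2 = -½*(-1080) = 540)
P(E) = 540
((14 - 6)/(j(3, 3) + 12) + P(-1))*U(6) = ((14 - 6)/(1 + 12) + 540)*(-2*6) = (8/13 + 540)*(-12) = (7028/13)*(-12) = -84336/13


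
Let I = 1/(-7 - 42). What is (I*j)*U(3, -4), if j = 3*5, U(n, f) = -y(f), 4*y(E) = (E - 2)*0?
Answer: 0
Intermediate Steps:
y(E) = 0 (y(E) = ((E - 2)*0)/4 = ((-2 + E)*0)/4 = (¼)*0 = 0)
U(n, f) = 0 (U(n, f) = -1*0 = 0)
I = -1/49 (I = 1/(-49) = -1/49 ≈ -0.020408)
j = 15
(I*j)*U(3, -4) = -1/49*15*0 = -15/49*0 = 0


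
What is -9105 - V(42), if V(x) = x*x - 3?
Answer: -10866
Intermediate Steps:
V(x) = -3 + x² (V(x) = x² - 3 = -3 + x²)
-9105 - V(42) = -9105 - (-3 + 42²) = -9105 - (-3 + 1764) = -9105 - 1*1761 = -9105 - 1761 = -10866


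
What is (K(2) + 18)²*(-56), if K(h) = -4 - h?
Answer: -8064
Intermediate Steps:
(K(2) + 18)²*(-56) = ((-4 - 1*2) + 18)²*(-56) = ((-4 - 2) + 18)²*(-56) = (-6 + 18)²*(-56) = 12²*(-56) = 144*(-56) = -8064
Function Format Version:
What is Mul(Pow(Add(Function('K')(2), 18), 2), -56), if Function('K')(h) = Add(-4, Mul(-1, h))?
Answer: -8064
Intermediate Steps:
Mul(Pow(Add(Function('K')(2), 18), 2), -56) = Mul(Pow(Add(Add(-4, Mul(-1, 2)), 18), 2), -56) = Mul(Pow(Add(Add(-4, -2), 18), 2), -56) = Mul(Pow(Add(-6, 18), 2), -56) = Mul(Pow(12, 2), -56) = Mul(144, -56) = -8064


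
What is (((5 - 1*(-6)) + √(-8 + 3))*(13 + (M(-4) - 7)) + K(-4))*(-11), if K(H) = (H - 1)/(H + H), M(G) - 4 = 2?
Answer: -11671/8 - 132*I*√5 ≈ -1458.9 - 295.16*I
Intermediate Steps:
M(G) = 6 (M(G) = 4 + 2 = 6)
K(H) = (-1 + H)/(2*H) (K(H) = (-1 + H)/((2*H)) = (-1 + H)*(1/(2*H)) = (-1 + H)/(2*H))
(((5 - 1*(-6)) + √(-8 + 3))*(13 + (M(-4) - 7)) + K(-4))*(-11) = (((5 - 1*(-6)) + √(-8 + 3))*(13 + (6 - 7)) + (½)*(-1 - 4)/(-4))*(-11) = (((5 + 6) + √(-5))*(13 - 1) + (½)*(-¼)*(-5))*(-11) = ((11 + I*√5)*12 + 5/8)*(-11) = ((132 + 12*I*√5) + 5/8)*(-11) = (1061/8 + 12*I*√5)*(-11) = -11671/8 - 132*I*√5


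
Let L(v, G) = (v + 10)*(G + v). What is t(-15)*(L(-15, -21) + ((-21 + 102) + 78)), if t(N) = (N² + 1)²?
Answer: 17314764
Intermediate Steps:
L(v, G) = (10 + v)*(G + v)
t(N) = (1 + N²)²
t(-15)*(L(-15, -21) + ((-21 + 102) + 78)) = (1 + (-15)²)²*(((-15)² + 10*(-21) + 10*(-15) - 21*(-15)) + ((-21 + 102) + 78)) = (1 + 225)²*((225 - 210 - 150 + 315) + (81 + 78)) = 226²*(180 + 159) = 51076*339 = 17314764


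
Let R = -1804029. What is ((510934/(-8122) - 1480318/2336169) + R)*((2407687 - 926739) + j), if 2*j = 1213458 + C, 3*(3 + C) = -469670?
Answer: -103177047838836081220003/28461546927 ≈ -3.6251e+12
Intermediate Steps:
C = -469679/3 (C = -3 + (⅓)*(-469670) = -3 - 469670/3 = -469679/3 ≈ -1.5656e+5)
j = 3170695/6 (j = (1213458 - 469679/3)/2 = (½)*(3170695/3) = 3170695/6 ≈ 5.2845e+5)
((510934/(-8122) - 1480318/2336169) + R)*((2407687 - 926739) + j) = ((510934/(-8122) - 1480318/2336169) - 1804029)*((2407687 - 926739) + 3170695/6) = ((510934*(-1/8122) - 1480318*1/2336169) - 1804029)*(1480948 + 3170695/6) = ((-255467/4061 - 1480318/2336169) - 1804029)*(12056383/6) = (-602825657321/9487182309 - 1804029)*(12056383/6) = -17115754839380282/9487182309*12056383/6 = -103177047838836081220003/28461546927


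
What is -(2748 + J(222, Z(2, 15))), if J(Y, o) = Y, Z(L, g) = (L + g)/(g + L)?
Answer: -2970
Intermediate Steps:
Z(L, g) = 1 (Z(L, g) = (L + g)/(L + g) = 1)
-(2748 + J(222, Z(2, 15))) = -(2748 + 222) = -1*2970 = -2970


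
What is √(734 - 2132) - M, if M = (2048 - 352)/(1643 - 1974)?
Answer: 1696/331 + I*√1398 ≈ 5.1239 + 37.39*I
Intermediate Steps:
M = -1696/331 (M = 1696/(-331) = 1696*(-1/331) = -1696/331 ≈ -5.1239)
√(734 - 2132) - M = √(734 - 2132) - 1*(-1696/331) = √(-1398) + 1696/331 = I*√1398 + 1696/331 = 1696/331 + I*√1398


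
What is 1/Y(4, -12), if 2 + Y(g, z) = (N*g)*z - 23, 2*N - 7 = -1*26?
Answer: 1/431 ≈ 0.0023202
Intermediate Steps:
N = -19/2 (N = 7/2 + (-1*26)/2 = 7/2 + (1/2)*(-26) = 7/2 - 13 = -19/2 ≈ -9.5000)
Y(g, z) = -25 - 19*g*z/2 (Y(g, z) = -2 + ((-19*g/2)*z - 23) = -2 + (-19*g*z/2 - 23) = -2 + (-23 - 19*g*z/2) = -25 - 19*g*z/2)
1/Y(4, -12) = 1/(-25 - 19/2*4*(-12)) = 1/(-25 + 456) = 1/431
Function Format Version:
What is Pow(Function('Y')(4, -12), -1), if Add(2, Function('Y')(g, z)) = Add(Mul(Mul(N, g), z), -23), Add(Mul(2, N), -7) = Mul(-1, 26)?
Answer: Rational(1, 431) ≈ 0.0023202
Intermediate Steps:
N = Rational(-19, 2) (N = Add(Rational(7, 2), Mul(Rational(1, 2), Mul(-1, 26))) = Add(Rational(7, 2), Mul(Rational(1, 2), -26)) = Add(Rational(7, 2), -13) = Rational(-19, 2) ≈ -9.5000)
Function('Y')(g, z) = Add(-25, Mul(Rational(-19, 2), g, z)) (Function('Y')(g, z) = Add(-2, Add(Mul(Mul(Rational(-19, 2), g), z), -23)) = Add(-2, Add(Mul(Rational(-19, 2), g, z), -23)) = Add(-2, Add(-23, Mul(Rational(-19, 2), g, z))) = Add(-25, Mul(Rational(-19, 2), g, z)))
Pow(Function('Y')(4, -12), -1) = Pow(Add(-25, Mul(Rational(-19, 2), 4, -12)), -1) = Pow(Add(-25, 456), -1) = Pow(431, -1) = Rational(1, 431)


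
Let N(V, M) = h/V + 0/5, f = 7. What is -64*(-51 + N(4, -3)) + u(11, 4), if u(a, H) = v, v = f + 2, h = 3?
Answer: 3225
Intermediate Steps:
v = 9 (v = 7 + 2 = 9)
N(V, M) = 3/V (N(V, M) = 3/V + 0/5 = 3/V + 0*(⅕) = 3/V + 0 = 3/V)
u(a, H) = 9
-64*(-51 + N(4, -3)) + u(11, 4) = -64*(-51 + 3/4) + 9 = -64*(-51 + 3*(¼)) + 9 = -64*(-51 + ¾) + 9 = -64*(-201/4) + 9 = 3216 + 9 = 3225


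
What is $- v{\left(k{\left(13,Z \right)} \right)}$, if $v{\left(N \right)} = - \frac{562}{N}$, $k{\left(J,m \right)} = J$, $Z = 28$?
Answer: $\frac{562}{13} \approx 43.231$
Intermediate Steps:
$- v{\left(k{\left(13,Z \right)} \right)} = - \frac{-562}{13} = \left(-1\right) \left(- \frac{562}{13}\right) = \frac{562}{13}$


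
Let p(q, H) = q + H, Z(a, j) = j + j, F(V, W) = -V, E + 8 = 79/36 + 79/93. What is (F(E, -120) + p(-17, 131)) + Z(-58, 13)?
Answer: 161771/1116 ≈ 144.96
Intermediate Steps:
E = -5531/1116 (E = -8 + (79/36 + 79/93) = -8 + 3397/1116 = -5531/1116 ≈ -4.9561)
Z(a, j) = 2*j
p(q, H) = H + q
(F(E, -120) + p(-17, 131)) + Z(-58, 13) = (-1*(-5531/1116) + (131 - 17)) + 2*13 = (5531/1116 + 114) + 26 = 132755/1116 + 26 = 161771/1116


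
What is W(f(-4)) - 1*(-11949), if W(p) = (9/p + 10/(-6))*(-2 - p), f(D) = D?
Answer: 71647/6 ≈ 11941.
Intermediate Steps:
W(p) = (-2 - p)*(-5/3 + 9/p) (W(p) = (9/p + 10*(-⅙))*(-2 - p) = (9/p - 5/3)*(-2 - p) = (-5/3 + 9/p)*(-2 - p) = (-2 - p)*(-5/3 + 9/p))
W(f(-4)) - 1*(-11949) = (⅓)*(-54 - 4*(-17 + 5*(-4)))/(-4) - 1*(-11949) = (⅓)*(-¼)*(-54 - 4*(-17 - 20)) + 11949 = (⅓)*(-¼)*(-54 - 4*(-37)) + 11949 = (⅓)*(-¼)*(-54 + 148) + 11949 = (⅓)*(-¼)*94 + 11949 = -47/6 + 11949 = 71647/6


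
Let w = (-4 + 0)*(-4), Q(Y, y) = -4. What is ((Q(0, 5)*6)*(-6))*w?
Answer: 2304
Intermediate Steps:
w = 16 (w = -4*(-4) = 16)
((Q(0, 5)*6)*(-6))*w = (-4*6*(-6))*16 = -24*(-6)*16 = 144*16 = 2304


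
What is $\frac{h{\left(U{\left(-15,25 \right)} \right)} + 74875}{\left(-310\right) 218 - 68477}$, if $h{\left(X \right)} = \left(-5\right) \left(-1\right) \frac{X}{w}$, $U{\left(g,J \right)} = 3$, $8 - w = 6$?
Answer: $- \frac{149765}{272114} \approx -0.55038$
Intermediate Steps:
$w = 2$ ($w = 8 - 6 = 2$)
$h{\left(X \right)} = \frac{5 X}{2}$ ($h{\left(X \right)} = \left(-5\right) \left(-1\right) \frac{X}{2} = 5 X \frac{1}{2} = 5 \frac{X}{2} = \frac{5 X}{2}$)
$\frac{h{\left(U{\left(-15,25 \right)} \right)} + 74875}{\left(-310\right) 218 - 68477} = \frac{\frac{5}{2} \cdot 3 + 74875}{\left(-310\right) 218 - 68477} = \frac{\frac{15}{2} + 74875}{-67580 - 68477} = \frac{149765}{2 \left(-136057\right)} = \frac{149765}{2} \left(- \frac{1}{136057}\right) = - \frac{149765}{272114}$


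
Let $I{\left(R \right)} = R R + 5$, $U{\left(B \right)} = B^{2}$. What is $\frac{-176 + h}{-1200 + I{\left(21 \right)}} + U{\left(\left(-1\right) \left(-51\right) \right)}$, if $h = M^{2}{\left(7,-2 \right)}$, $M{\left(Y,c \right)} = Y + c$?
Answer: $\frac{1961305}{754} \approx 2601.2$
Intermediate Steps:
$h = 25$ ($h = \left(7 - 2\right)^{2} = 5^{2} = 25$)
$I{\left(R \right)} = 5 + R^{2}$ ($I{\left(R \right)} = R^{2} + 5 = 5 + R^{2}$)
$\frac{-176 + h}{-1200 + I{\left(21 \right)}} + U{\left(\left(-1\right) \left(-51\right) \right)} = \frac{-176 + 25}{-1200 + \left(5 + 21^{2}\right)} + \left(\left(-1\right) \left(-51\right)\right)^{2} = - \frac{151}{-1200 + \left(5 + 441\right)} + 51^{2} = - \frac{151}{-1200 + 446} + 2601 = - \frac{151}{-754} + 2601 = \left(-151\right) \left(- \frac{1}{754}\right) + 2601 = \frac{151}{754} + 2601 = \frac{1961305}{754}$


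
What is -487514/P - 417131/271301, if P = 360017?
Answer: -282437286941/97672972117 ≈ -2.8917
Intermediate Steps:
-487514/P - 417131/271301 = -487514/360017 - 417131/271301 = -282437286941/97672972117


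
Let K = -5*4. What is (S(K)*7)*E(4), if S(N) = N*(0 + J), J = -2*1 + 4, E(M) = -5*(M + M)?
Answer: 11200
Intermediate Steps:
E(M) = -10*M
J = 2 (J = -2 + 4 = 2)
K = -20
S(N) = 2*N (S(N) = N*(0 + 2) = N*2 = 2*N)
(S(K)*7)*E(4) = ((2*(-20))*7)*(-10*4) = -40*7*(-40) = -280*(-40) = 11200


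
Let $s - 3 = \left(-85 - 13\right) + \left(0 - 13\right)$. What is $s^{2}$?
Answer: $11664$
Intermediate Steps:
$s = -108$ ($s = 3 + \left(\left(-85 - 13\right) + \left(0 - 13\right)\right) = 3 - 111 = -108$)
$s^{2} = \left(-108\right)^{2} = 11664$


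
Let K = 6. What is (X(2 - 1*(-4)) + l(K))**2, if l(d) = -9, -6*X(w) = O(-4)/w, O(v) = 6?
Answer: 3025/36 ≈ 84.028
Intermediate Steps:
X(w) = -1/w
(X(2 - 1*(-4)) + l(K))**2 = (-1/(2 - 1*(-4)) - 9)**2 = (-1/(2 + 4) - 9)**2 = (-1/6 - 9)**2 = (-55/6)**2 = 3025/36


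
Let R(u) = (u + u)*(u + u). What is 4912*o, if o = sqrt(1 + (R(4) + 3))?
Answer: 9824*sqrt(17) ≈ 40505.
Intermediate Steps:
R(u) = 4*u**2 (R(u) = (2*u)*(2*u) = 4*u**2)
o = 2*sqrt(17) (o = sqrt(1 + (4*4**2 + 3)) = sqrt(1 + (4*16 + 3)) = sqrt(1 + (64 + 3)) = sqrt(1 + 67) = sqrt(68) = 2*sqrt(17) ≈ 8.2462)
4912*o = 4912*(2*sqrt(17)) = 9824*sqrt(17)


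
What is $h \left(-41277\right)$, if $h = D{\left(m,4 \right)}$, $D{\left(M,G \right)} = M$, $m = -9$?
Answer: $371493$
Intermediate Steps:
$h = -9$
$h \left(-41277\right) = \left(-9\right) \left(-41277\right) = 371493$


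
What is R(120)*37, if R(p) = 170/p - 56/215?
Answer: 110371/2580 ≈ 42.779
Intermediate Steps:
R(p) = -56/215 + 170/p (R(p) = 170/p - 56*1/215 = 170/p - 56/215 = -56/215 + 170/p)
R(120)*37 = (-56/215 + 170/120)*37 = (-56/215 + 170*(1/120))*37 = (-56/215 + 17/12)*37 = (2983/2580)*37 = 110371/2580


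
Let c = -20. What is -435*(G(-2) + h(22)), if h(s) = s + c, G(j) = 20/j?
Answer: 3480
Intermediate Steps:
h(s) = -20 + s (h(s) = s - 20 = -20 + s)
-435*(G(-2) + h(22)) = -435*(20/(-2) + (-20 + 22)) = -435*(20*(-½) + 2) = -435*(-10 + 2) = -435*(-8) = 3480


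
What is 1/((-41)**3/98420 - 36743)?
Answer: -98420/3616314981 ≈ -2.7216e-5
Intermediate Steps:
1/((-41)**3/98420 - 36743) = 1/(-68921*1/98420 - 36743) = 1/(-68921/98420 - 36743) = 1/(-3616314981/98420) = -98420/3616314981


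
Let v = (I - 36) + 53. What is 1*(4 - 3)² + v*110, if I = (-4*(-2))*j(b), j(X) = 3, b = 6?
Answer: 4511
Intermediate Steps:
I = 24 (I = -4*(-2)*3 = 8*3 = 24)
v = 41 (v = (24 - 36) + 53 = -12 + 53 = 41)
1*(4 - 3)² + v*110 = 1*(4 - 3)² + 41*110 = 1*1² + 4510 = 1*1 + 4510 = 1 + 4510 = 4511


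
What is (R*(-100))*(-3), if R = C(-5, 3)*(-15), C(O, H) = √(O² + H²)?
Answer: -4500*√34 ≈ -26239.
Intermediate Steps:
C(O, H) = √(H² + O²)
R = -15*√34 (R = √(3² + (-5)²)*(-15) = √(9 + 25)*(-15) = √34*(-15) = -15*√34 ≈ -87.464)
(R*(-100))*(-3) = (-15*√34*(-100))*(-3) = (1500*√34)*(-3) = -4500*√34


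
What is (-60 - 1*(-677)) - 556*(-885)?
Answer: 492677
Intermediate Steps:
(-60 - 1*(-677)) - 556*(-885) = (-60 + 677) + 492060 = 617 + 492060 = 492677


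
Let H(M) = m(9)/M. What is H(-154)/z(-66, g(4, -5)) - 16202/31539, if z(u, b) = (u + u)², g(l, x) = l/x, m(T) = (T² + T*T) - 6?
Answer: -402589647/783596968 ≈ -0.51377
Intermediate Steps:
m(T) = -6 + 2*T² (m(T) = (T² + T²) - 6 = 2*T² - 6 = -6 + 2*T²)
H(M) = 156/M (H(M) = (-6 + 2*9²)/M = (-6 + 2*81)/M = (-6 + 162)/M = 156/M)
z(u, b) = 4*u² (z(u, b) = (2*u)² = 4*u²)
H(-154)/z(-66, g(4, -5)) - 16202/31539 = (156/(-154))/((4*(-66)²)) - 16202/31539 = (156*(-1/154))/((4*4356)) - 16202*1/31539 = -78/77/17424 - 16202/31539 = -78/77*1/17424 - 16202/31539 = -13/223608 - 16202/31539 = -402589647/783596968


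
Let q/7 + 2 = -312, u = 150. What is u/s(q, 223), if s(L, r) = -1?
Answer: -150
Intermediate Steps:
q = -2198 (q = -14 + 7*(-312) = -14 - 2184 = -2198)
u/s(q, 223) = 150/(-1) = 150*(-1) = -150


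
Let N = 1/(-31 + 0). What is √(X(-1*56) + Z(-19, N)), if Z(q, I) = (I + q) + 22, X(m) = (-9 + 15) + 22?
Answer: 8*√465/31 ≈ 5.5649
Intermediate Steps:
N = -1/31 (N = 1/(-31) = -1/31 ≈ -0.032258)
X(m) = 28 (X(m) = 6 + 22 = 28)
Z(q, I) = 22 + I + q
√(X(-1*56) + Z(-19, N)) = √(28 + (22 - 1/31 - 19)) = √(28 + 92/31) = √(960/31) = 8*√465/31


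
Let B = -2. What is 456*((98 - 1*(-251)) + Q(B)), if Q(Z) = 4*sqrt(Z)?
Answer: 159144 + 1824*I*sqrt(2) ≈ 1.5914e+5 + 2579.5*I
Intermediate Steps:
456*((98 - 1*(-251)) + Q(B)) = 456*((98 - 1*(-251)) + 4*sqrt(-2)) = 456*((98 + 251) + 4*(I*sqrt(2))) = 456*(349 + 4*I*sqrt(2)) = 159144 + 1824*I*sqrt(2)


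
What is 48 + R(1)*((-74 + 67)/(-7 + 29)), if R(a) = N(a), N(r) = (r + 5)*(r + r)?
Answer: 486/11 ≈ 44.182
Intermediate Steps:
N(r) = 2*r*(5 + r) (N(r) = (5 + r)*(2*r) = 2*r*(5 + r))
R(a) = 2*a*(5 + a)
48 + R(1)*((-74 + 67)/(-7 + 29)) = 48 + (2*1*(5 + 1))*((-74 + 67)/(-7 + 29)) = 48 + (2*1*6)*(-7/22) = 48 + 12*(-7*1/22) = 48 + 12*(-7/22) = 48 - 42/11 = 486/11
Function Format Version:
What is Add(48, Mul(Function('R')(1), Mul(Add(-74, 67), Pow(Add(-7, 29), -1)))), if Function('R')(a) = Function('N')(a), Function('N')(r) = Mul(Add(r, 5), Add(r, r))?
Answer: Rational(486, 11) ≈ 44.182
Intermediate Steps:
Function('N')(r) = Mul(2, r, Add(5, r)) (Function('N')(r) = Mul(Add(5, r), Mul(2, r)) = Mul(2, r, Add(5, r)))
Function('R')(a) = Mul(2, a, Add(5, a))
Add(48, Mul(Function('R')(1), Mul(Add(-74, 67), Pow(Add(-7, 29), -1)))) = Add(48, Mul(Mul(2, 1, Add(5, 1)), Mul(Add(-74, 67), Pow(Add(-7, 29), -1)))) = Add(48, Mul(Mul(2, 1, 6), Mul(-7, Pow(22, -1)))) = Add(48, Mul(12, Mul(-7, Rational(1, 22)))) = Add(48, Mul(12, Rational(-7, 22))) = Add(48, Rational(-42, 11)) = Rational(486, 11)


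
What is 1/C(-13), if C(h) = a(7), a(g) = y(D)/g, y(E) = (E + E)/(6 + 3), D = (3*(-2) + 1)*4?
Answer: -63/40 ≈ -1.5750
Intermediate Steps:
D = -20 (D = (-6 + 1)*4 = -5*4 = -20)
y(E) = 2*E/9 (y(E) = (2*E)/9 = (2*E)*(⅑) = 2*E/9)
a(g) = -40/(9*g) (a(g) = ((2/9)*(-20))/g = -40/(9*g))
C(h) = -40/63 (C(h) = -40/9/7 = -40/9*⅐ = -40/63)
1/C(-13) = 1/(-40/63) = -63/40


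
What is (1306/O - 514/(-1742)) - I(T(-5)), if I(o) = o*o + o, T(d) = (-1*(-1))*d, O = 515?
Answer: -7701419/448565 ≈ -17.169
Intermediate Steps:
T(d) = d (T(d) = 1*d = d)
I(o) = o + o² (I(o) = o² + o = o + o²)
(1306/O - 514/(-1742)) - I(T(-5)) = (1306/515 - 514/(-1742)) - (-5)*(1 - 5) = (1306*(1/515) - 514*(-1/1742)) - (-5)*(-4) = (1306/515 + 257/871) - 1*20 = 1269881/448565 - 20 = -7701419/448565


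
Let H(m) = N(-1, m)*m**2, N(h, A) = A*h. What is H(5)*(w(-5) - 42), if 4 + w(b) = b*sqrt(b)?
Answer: 5750 + 625*I*sqrt(5) ≈ 5750.0 + 1397.5*I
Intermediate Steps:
w(b) = -4 + b**(3/2) (w(b) = -4 + b*sqrt(b) = -4 + b**(3/2))
H(m) = -m**3 (H(m) = (m*(-1))*m**2 = (-m)*m**2 = -m**3)
H(5)*(w(-5) - 42) = (-1*5**3)*((-4 + (-5)**(3/2)) - 42) = (-1*125)*((-4 - 5*I*sqrt(5)) - 42) = -125*(-46 - 5*I*sqrt(5)) = 5750 + 625*I*sqrt(5)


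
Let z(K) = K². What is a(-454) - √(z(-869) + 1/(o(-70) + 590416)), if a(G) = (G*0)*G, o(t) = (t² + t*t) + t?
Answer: -√271990280304812022/600146 ≈ -869.00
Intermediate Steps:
o(t) = t + 2*t² (o(t) = (t² + t²) + t = 2*t² + t = t + 2*t²)
a(G) = 0 (a(G) = 0*G = 0)
a(-454) - √(z(-869) + 1/(o(-70) + 590416)) = 0 - √((-869)² + 1/(-70*(1 + 2*(-70)) + 590416)) = 0 - √(755161 + 1/(-70*(1 - 140) + 590416)) = 0 - √(755161 + 1/(-70*(-139) + 590416)) = 0 - √(755161 + 1/(9730 + 590416)) = 0 - √(755161 + 1/600146) = 0 - √(453206853507/600146) = 0 - √271990280304812022/600146 = -√271990280304812022/600146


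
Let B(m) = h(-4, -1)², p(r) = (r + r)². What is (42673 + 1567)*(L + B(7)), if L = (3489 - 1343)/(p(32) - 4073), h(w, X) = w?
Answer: 111219360/23 ≈ 4.8356e+6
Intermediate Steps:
p(r) = 4*r² (p(r) = (2*r)² = 4*r²)
B(m) = 16 (B(m) = (-4)² = 16)
L = 2146/23 (L = (3489 - 1343)/(4*32² - 4073) = 2146/(4*1024 - 4073) = 2146/(4096 - 4073) = 2146/23 ≈ 93.304)
(42673 + 1567)*(L + B(7)) = (42673 + 1567)*(2146/23 + 16) = 44240*(2514/23) = 111219360/23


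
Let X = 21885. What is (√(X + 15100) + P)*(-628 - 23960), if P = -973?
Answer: 23924124 - 24588*√36985 ≈ 1.9195e+7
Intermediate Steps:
(√(X + 15100) + P)*(-628 - 23960) = (√(21885 + 15100) - 973)*(-628 - 23960) = (√36985 - 973)*(-24588) = (-973 + √36985)*(-24588) = 23924124 - 24588*√36985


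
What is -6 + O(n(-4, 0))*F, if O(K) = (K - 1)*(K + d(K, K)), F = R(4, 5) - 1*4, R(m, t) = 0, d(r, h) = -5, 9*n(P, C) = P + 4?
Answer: -26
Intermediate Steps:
n(P, C) = 4/9 + P/9 (n(P, C) = (P + 4)/9 = (4 + P)/9 = 4/9 + P/9)
F = -4 (F = 0 - 1*4 = 0 - 4 = -4)
O(K) = (-1 + K)*(-5 + K) (O(K) = (K - 1)*(K - 5) = (-1 + K)*(-5 + K))
-6 + O(n(-4, 0))*F = -6 + (5 + (4/9 + (1/9)*(-4))**2 - 6*(4/9 + (1/9)*(-4)))*(-4) = -6 + (5 + (4/9 - 4/9)**2 - 6*(4/9 - 4/9))*(-4) = -6 + (5 + 0**2 - 6*0)*(-4) = -6 + (5 + 0 + 0)*(-4) = -6 + 5*(-4) = -6 - 20 = -26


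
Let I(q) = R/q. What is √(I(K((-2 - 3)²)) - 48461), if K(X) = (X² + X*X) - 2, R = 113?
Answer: I*√4717378770/312 ≈ 220.14*I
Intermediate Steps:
K(X) = -2 + 2*X² (K(X) = (X² + X²) - 2 = 2*X² - 2 = -2 + 2*X²)
I(q) = 113/q
√(I(K((-2 - 3)²)) - 48461) = √(113/(-2 + 2*((-2 - 3)²)²) - 48461) = √(113/(-2 + 2*((-5)²)²) - 48461) = √(113/(-2 + 2*25²) - 48461) = √(113/(-2 + 2*625) - 48461) = √(113/(-2 + 1250) - 48461) = √(113/1248 - 48461) = √(-60479215/1248) = I*√4717378770/312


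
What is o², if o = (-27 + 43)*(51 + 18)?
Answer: 1218816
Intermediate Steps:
o = 1104 (o = 16*69 = 1104)
o² = 1104² = 1218816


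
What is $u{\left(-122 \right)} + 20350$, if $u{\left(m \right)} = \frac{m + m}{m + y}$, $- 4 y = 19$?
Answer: $\frac{10318426}{507} \approx 20352.0$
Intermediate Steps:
$y = - \frac{19}{4}$ ($y = \left(- \frac{1}{4}\right) 19 = - \frac{19}{4} \approx -4.75$)
$u{\left(m \right)} = \frac{2 m}{- \frac{19}{4} + m}$ ($u{\left(m \right)} = \frac{m + m}{m - \frac{19}{4}} = \frac{2 m}{- \frac{19}{4} + m}$)
$u{\left(-122 \right)} + 20350 = 8 \left(-122\right) \frac{1}{-19 + 4 \left(-122\right)} + 20350 = 8 \left(-122\right) \frac{1}{-19 - 488} + 20350 = 8 \left(-122\right) \frac{1}{-507} + 20350 = 8 \left(-122\right) \left(- \frac{1}{507}\right) + 20350 = \frac{976}{507} + 20350 = \frac{10318426}{507}$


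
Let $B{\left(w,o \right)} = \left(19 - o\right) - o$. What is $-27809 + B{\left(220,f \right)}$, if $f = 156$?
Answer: $-28102$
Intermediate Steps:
$B{\left(w,o \right)} = 19 - 2 o$
$-27809 + B{\left(220,f \right)} = -27809 + \left(19 - 312\right) = -27809 - 293 = -28102$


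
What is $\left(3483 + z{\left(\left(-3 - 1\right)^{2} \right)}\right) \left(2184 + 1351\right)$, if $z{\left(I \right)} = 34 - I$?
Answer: $12376035$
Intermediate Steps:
$\left(3483 + z{\left(\left(-3 - 1\right)^{2} \right)}\right) \left(2184 + 1351\right) = \left(3483 + \left(34 - \left(-3 - 1\right)^{2}\right)\right) \left(2184 + 1351\right) = \left(3483 + \left(34 - \left(-4\right)^{2}\right)\right) 3535 = \left(3483 + \left(34 - 16\right)\right) 3535 = \left(3483 + 18\right) 3535 = 3501 \cdot 3535 = 12376035$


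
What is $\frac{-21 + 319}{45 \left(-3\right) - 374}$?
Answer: $- \frac{298}{509} \approx -0.58546$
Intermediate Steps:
$\frac{-21 + 319}{45 \left(-3\right) - 374} = \frac{298}{-135 - 374} = \frac{298}{-509} = 298 \left(- \frac{1}{509}\right) = - \frac{298}{509}$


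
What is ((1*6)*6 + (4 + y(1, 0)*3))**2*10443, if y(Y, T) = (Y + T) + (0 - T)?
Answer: 19309107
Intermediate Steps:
y(Y, T) = Y (y(Y, T) = (T + Y) - T = Y)
((1*6)*6 + (4 + y(1, 0)*3))**2*10443 = ((1*6)*6 + (4 + 1*3))**2*10443 = (6*6 + (4 + 3))**2*10443 = (36 + 7)**2*10443 = 43**2*10443 = 1849*10443 = 19309107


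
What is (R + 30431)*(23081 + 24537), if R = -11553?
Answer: 898932604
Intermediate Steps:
(R + 30431)*(23081 + 24537) = (-11553 + 30431)*(23081 + 24537) = 18878*47618 = 898932604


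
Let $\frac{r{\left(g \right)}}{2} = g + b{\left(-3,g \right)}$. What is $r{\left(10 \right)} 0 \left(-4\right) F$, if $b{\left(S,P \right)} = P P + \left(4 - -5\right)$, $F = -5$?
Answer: $0$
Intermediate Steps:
$b{\left(S,P \right)} = 9 + P^{2}$ ($b{\left(S,P \right)} = P^{2} + \left(4 + 5\right) = P^{2} + 9 = 9 + P^{2}$)
$r{\left(g \right)} = 18 + 2 g + 2 g^{2}$ ($r{\left(g \right)} = 2 \left(g + \left(9 + g^{2}\right)\right) = 2 \left(9 + g + g^{2}\right) = 18 + 2 g + 2 g^{2}$)
$r{\left(10 \right)} 0 \left(-4\right) F = \left(18 + 2 \cdot 10 + 2 \cdot 10^{2}\right) 0 \left(-4\right) \left(-5\right) = \left(18 + 20 + 2 \cdot 100\right) 0 \left(-5\right) = \left(18 + 20 + 200\right) 0 = 238 \cdot 0 = 0$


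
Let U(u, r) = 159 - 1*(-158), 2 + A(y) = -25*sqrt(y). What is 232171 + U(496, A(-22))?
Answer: 232488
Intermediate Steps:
A(y) = -2 - 25*sqrt(y)
U(u, r) = 317 (U(u, r) = 159 + 158 = 317)
232171 + U(496, A(-22)) = 232171 + 317 = 232488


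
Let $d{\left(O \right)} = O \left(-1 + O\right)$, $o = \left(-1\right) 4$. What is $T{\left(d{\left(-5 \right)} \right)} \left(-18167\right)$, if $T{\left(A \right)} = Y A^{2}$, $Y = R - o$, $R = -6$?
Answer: $32700600$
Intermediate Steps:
$o = -4$
$Y = -2$ ($Y = -6 - -4 = -6 + 4 = -2$)
$T{\left(A \right)} = - 2 A^{2}$
$T{\left(d{\left(-5 \right)} \right)} \left(-18167\right) = - 2 \left(- 5 \left(-1 - 5\right)\right)^{2} \left(-18167\right) = - 2 \left(\left(-5\right) \left(-6\right)\right)^{2} \left(-18167\right) = - 2 \cdot 30^{2} \left(-18167\right) = \left(-2\right) 900 \left(-18167\right) = \left(-1800\right) \left(-18167\right) = 32700600$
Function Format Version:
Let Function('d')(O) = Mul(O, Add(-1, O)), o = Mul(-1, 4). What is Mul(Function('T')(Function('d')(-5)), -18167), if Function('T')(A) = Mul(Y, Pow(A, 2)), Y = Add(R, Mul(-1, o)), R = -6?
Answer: 32700600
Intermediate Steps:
o = -4
Y = -2 (Y = Add(-6, Mul(-1, -4)) = Add(-6, 4) = -2)
Function('T')(A) = Mul(-2, Pow(A, 2))
Mul(Function('T')(Function('d')(-5)), -18167) = Mul(Mul(-2, Pow(Mul(-5, Add(-1, -5)), 2)), -18167) = Mul(Mul(-2, Pow(Mul(-5, -6), 2)), -18167) = Mul(Mul(-2, Pow(30, 2)), -18167) = Mul(Mul(-2, 900), -18167) = Mul(-1800, -18167) = 32700600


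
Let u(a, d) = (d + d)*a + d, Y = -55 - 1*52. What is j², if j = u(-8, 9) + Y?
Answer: 58564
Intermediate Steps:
Y = -107 (Y = -55 - 52 = -107)
u(a, d) = d + 2*a*d (u(a, d) = (2*d)*a + d = 2*a*d + d = d + 2*a*d)
j = -242 (j = 9*(1 + 2*(-8)) - 107 = 9*(1 - 16) - 107 = 9*(-15) - 107 = -135 - 107 = -242)
j² = (-242)² = 58564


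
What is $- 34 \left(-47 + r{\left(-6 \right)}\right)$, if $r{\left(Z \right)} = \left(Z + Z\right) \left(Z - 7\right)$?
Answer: $-3706$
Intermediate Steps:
$r{\left(Z \right)} = 2 Z \left(-7 + Z\right)$
$- 34 \left(-47 + r{\left(-6 \right)}\right) = - 34 \left(-47 + 2 \left(-6\right) \left(-7 - 6\right)\right) = - 34 \left(-47 + 2 \left(-6\right) \left(-13\right)\right) = - 34 \left(-47 + 156\right) = \left(-34\right) 109 = -3706$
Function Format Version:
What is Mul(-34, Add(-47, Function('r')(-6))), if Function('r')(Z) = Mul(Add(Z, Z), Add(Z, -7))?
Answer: -3706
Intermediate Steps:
Function('r')(Z) = Mul(2, Z, Add(-7, Z)) (Function('r')(Z) = Mul(Mul(2, Z), Add(-7, Z)) = Mul(2, Z, Add(-7, Z)))
Mul(-34, Add(-47, Function('r')(-6))) = Mul(-34, Add(-47, Mul(2, -6, Add(-7, -6)))) = Mul(-34, Add(-47, Mul(2, -6, -13))) = Mul(-34, Add(-47, 156)) = Mul(-34, 109) = -3706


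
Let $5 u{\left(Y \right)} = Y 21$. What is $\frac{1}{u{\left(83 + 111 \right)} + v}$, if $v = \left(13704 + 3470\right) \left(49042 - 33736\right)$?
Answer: $\frac{5}{1314330294} \approx 3.8042 \cdot 10^{-9}$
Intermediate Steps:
$u{\left(Y \right)} = \frac{21 Y}{5}$ ($u{\left(Y \right)} = \frac{Y 21}{5} = \frac{21 Y}{5}$)
$v = 262865244$ ($v = 17174 \cdot 15306 = 262865244$)
$\frac{1}{u{\left(83 + 111 \right)} + v} = \frac{1}{\frac{21 \left(83 + 111\right)}{5} + 262865244} = \frac{1}{\frac{21}{5} \cdot 194 + 262865244} = \frac{1}{\frac{4074}{5} + 262865244} = \frac{1}{\frac{1314330294}{5}} = \frac{5}{1314330294}$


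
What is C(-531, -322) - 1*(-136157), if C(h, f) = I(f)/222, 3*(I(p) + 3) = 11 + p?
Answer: 45340121/333 ≈ 1.3616e+5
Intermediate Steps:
I(p) = ⅔ + p/3 (I(p) = -3 + (11 + p)/3 = -3 + (11/3 + p/3) = ⅔ + p/3)
C(h, f) = 1/333 + f/666 (C(h, f) = (⅔ + f/3)/222 = (⅔ + f/3)*(1/222) = 1/333 + f/666)
C(-531, -322) - 1*(-136157) = (1/333 + (1/666)*(-322)) - 1*(-136157) = (1/333 - 161/333) + 136157 = -160/333 + 136157 = 45340121/333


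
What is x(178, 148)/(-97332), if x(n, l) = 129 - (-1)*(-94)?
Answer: -35/97332 ≈ -0.00035959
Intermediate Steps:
x(n, l) = 35 (x(n, l) = 129 - 1*94 = 129 - 94 = 35)
x(178, 148)/(-97332) = 35/(-97332) = 35*(-1/97332) = -35/97332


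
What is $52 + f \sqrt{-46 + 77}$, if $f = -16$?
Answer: $52 - 16 \sqrt{31} \approx -37.084$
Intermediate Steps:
$52 + f \sqrt{-46 + 77} = 52 - 16 \sqrt{-46 + 77} = 52 - 16 \sqrt{31}$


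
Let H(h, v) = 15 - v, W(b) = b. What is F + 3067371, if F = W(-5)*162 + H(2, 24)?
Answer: 3066552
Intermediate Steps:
F = -819 (F = -5*162 + (15 - 1*24) = -810 + (15 - 24) = -810 - 9 = -819)
F + 3067371 = -819 + 3067371 = 3066552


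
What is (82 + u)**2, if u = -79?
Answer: 9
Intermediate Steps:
(82 + u)**2 = (82 - 79)**2 = 3**2 = 9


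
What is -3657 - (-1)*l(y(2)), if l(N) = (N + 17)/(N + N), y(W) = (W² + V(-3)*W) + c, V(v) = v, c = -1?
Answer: -10978/3 ≈ -3659.3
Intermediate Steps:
y(W) = -1 + W² - 3*W (y(W) = (W² - 3*W) - 1 = -1 + W² - 3*W)
l(N) = (17 + N)/(2*N) (l(N) = (17 + N)/((2*N)) = (17 + N)*(1/(2*N)) = (17 + N)/(2*N))
-3657 - (-1)*l(y(2)) = -3657 - (-1)*(17 + (-1 + 2² - 3*2))/(2*(-1 + 2² - 3*2)) = -3657 - (-1)*(17 + (-1 + 4 - 6))/(2*(-1 + 4 - 6)) = -3657 - (-1)*(½)*(17 - 3)/(-3) = -3657 - (-1)*(½)*(-⅓)*14 = -3657 - (-1)*(-7)/3 = -3657 - 1*7/3 = -3657 - 7/3 = -10978/3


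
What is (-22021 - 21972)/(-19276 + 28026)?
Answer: -43993/8750 ≈ -5.0278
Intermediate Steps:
(-22021 - 21972)/(-19276 + 28026) = -43993/8750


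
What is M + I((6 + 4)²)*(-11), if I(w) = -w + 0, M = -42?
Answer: 1058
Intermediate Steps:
I(w) = -w
M + I((6 + 4)²)*(-11) = -42 - (6 + 4)²*(-11) = -42 - 1*10²*(-11) = -42 - 1*100*(-11) = -42 - 100*(-11) = -42 + 1100 = 1058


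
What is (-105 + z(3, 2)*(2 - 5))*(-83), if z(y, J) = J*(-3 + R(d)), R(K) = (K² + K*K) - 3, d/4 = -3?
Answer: 149151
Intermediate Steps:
d = -12 (d = 4*(-3) = -12)
R(K) = -3 + 2*K² (R(K) = (K² + K²) - 3 = 2*K² - 3 = -3 + 2*K²)
z(y, J) = 282*J (z(y, J) = J*(-3 + (-3 + 2*(-12)²)) = J*(-3 + (-3 + 2*144)) = J*(-3 + (-3 + 288)) = J*(-3 + 285) = J*282 = 282*J)
(-105 + z(3, 2)*(2 - 5))*(-83) = (-105 + (282*2)*(2 - 5))*(-83) = (-105 + 564*(-3))*(-83) = (-105 - 1692)*(-83) = -1797*(-83) = 149151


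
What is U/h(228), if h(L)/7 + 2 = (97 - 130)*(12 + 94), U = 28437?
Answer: -28437/24500 ≈ -1.1607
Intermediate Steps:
h(L) = -24500 (h(L) = -14 + 7*((97 - 130)*(12 + 94)) = -14 + 7*(-33*106) = -14 + 7*(-3498) = -14 - 24486 = -24500)
U/h(228) = 28437/(-24500) = 28437*(-1/24500) = -28437/24500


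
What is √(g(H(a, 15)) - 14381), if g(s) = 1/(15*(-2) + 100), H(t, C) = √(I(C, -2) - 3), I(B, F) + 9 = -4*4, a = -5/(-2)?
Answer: I*√70466830/70 ≈ 119.92*I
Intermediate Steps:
a = 5/2 (a = -5*(-½) = 5/2 ≈ 2.5000)
I(B, F) = -25 (I(B, F) = -9 - 4*4 = -9 - 16 = -25)
H(t, C) = 2*I*√7 (H(t, C) = √(-25 - 3) = √(-28) = 2*I*√7)
g(s) = 1/70 (g(s) = 1/(-30 + 100) = 1/70)
√(g(H(a, 15)) - 14381) = √(1/70 - 14381) = √(-1006669/70) = I*√70466830/70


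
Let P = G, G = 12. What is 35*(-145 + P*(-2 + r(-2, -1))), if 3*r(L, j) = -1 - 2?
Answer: -6335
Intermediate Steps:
r(L, j) = -1 (r(L, j) = (-1 - 2)/3 = (⅓)*(-3) = -1)
P = 12
35*(-145 + P*(-2 + r(-2, -1))) = 35*(-145 + 12*(-2 - 1)) = 35*(-145 + 12*(-3)) = 35*(-145 - 36) = 35*(-181) = -6335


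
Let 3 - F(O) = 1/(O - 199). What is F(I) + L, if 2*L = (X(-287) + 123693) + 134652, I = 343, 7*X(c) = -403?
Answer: 130179881/1008 ≈ 1.2915e+5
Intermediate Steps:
X(c) = -403/7 (X(c) = (⅐)*(-403) = -403/7)
F(O) = 3 - 1/(-199 + O) (F(O) = 3 - 1/(O - 199) = 3 - 1/(-199 + O))
L = 904006/7 (L = ((-403/7 + 123693) + 134652)/2 = (865448/7 + 134652)/2 = (½)*(1808012/7) = 904006/7 ≈ 1.2914e+5)
F(I) + L = (-598 + 3*343)/(-199 + 343) + 904006/7 = (-598 + 1029)/144 + 904006/7 = (1/144)*431 + 904006/7 = 431/144 + 904006/7 = 130179881/1008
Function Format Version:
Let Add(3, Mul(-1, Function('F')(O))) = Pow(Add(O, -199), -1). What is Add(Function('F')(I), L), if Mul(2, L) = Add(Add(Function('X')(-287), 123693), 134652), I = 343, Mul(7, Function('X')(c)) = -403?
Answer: Rational(130179881, 1008) ≈ 1.2915e+5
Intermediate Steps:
Function('X')(c) = Rational(-403, 7) (Function('X')(c) = Mul(Rational(1, 7), -403) = Rational(-403, 7))
Function('F')(O) = Add(3, Mul(-1, Pow(Add(-199, O), -1))) (Function('F')(O) = Add(3, Mul(-1, Pow(Add(O, -199), -1))) = Add(3, Mul(-1, Pow(Add(-199, O), -1))))
L = Rational(904006, 7) (L = Mul(Rational(1, 2), Add(Add(Rational(-403, 7), 123693), 134652)) = Mul(Rational(1, 2), Add(Rational(865448, 7), 134652)) = Mul(Rational(1, 2), Rational(1808012, 7)) = Rational(904006, 7) ≈ 1.2914e+5)
Add(Function('F')(I), L) = Add(Mul(Pow(Add(-199, 343), -1), Add(-598, Mul(3, 343))), Rational(904006, 7)) = Add(Mul(Pow(144, -1), Add(-598, 1029)), Rational(904006, 7)) = Add(Mul(Rational(1, 144), 431), Rational(904006, 7)) = Add(Rational(431, 144), Rational(904006, 7)) = Rational(130179881, 1008)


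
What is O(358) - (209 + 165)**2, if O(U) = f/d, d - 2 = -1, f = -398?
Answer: -140274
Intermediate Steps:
d = 1 (d = 2 - 1 = 1)
O(U) = -398 (O(U) = -398/1 = -398*1 = -398)
O(358) - (209 + 165)**2 = -398 - (209 + 165)**2 = -398 - 1*374**2 = -398 - 1*139876 = -398 - 139876 = -140274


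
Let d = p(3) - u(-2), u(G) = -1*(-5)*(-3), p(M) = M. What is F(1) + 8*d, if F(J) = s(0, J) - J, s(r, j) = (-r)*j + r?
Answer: 143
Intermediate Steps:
s(r, j) = r - j*r (s(r, j) = -j*r + r = r - j*r)
u(G) = -15 (u(G) = 5*(-3) = -15)
d = 18 (d = 3 - 1*(-15) = 3 + 15 = 18)
F(J) = -J (F(J) = 0*(1 - J) - J = 0 - J = -J)
F(1) + 8*d = -1*1 + 8*18 = -1 + 144 = 143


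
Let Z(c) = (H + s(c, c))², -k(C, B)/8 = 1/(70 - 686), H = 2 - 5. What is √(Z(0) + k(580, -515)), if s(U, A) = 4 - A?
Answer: √6006/77 ≈ 1.0065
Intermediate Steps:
H = -3
k(C, B) = 1/77 (k(C, B) = -8/(70 - 686) = -8/(-616) = -8*(-1/616) = 1/77)
Z(c) = (1 - c)² (Z(c) = (-3 + (4 - c))² = (1 - c)²)
√(Z(0) + k(580, -515)) = √((-1 + 0)² + 1/77) = √((-1)² + 1/77) = √(1 + 1/77) = √(78/77) = √6006/77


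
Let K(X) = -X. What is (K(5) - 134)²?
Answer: 19321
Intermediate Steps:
(K(5) - 134)² = (-1*5 - 134)² = (-5 - 134)² = (-139)² = 19321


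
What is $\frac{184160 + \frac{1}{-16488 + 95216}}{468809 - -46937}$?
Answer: $\frac{852855793}{2388450064} \approx 0.35707$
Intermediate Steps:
$\frac{184160 + \frac{1}{-16488 + 95216}}{468809 - -46937} = \frac{184160 + \frac{1}{78728}}{468809 + 46937} = \frac{184160 + \frac{1}{78728}}{515746} = \frac{14498548481}{78728} \cdot \frac{1}{515746} = \frac{852855793}{2388450064}$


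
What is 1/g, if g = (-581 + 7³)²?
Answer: 1/56644 ≈ 1.7654e-5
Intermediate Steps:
g = 56644 (g = (-581 + 343)² = (-238)² = 56644)
1/g = 1/56644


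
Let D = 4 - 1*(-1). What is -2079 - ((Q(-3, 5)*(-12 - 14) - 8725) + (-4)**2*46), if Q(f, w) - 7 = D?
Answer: 6222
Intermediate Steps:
D = 5 (D = 4 + 1 = 5)
Q(f, w) = 12 (Q(f, w) = 7 + 5 = 12)
-2079 - ((Q(-3, 5)*(-12 - 14) - 8725) + (-4)**2*46) = -2079 - ((12*(-12 - 14) - 8725) + (-4)**2*46) = -2079 - ((12*(-26) - 8725) + 16*46) = -2079 - ((-312 - 8725) + 736) = -2079 - (-9037 + 736) = -2079 - 1*(-8301) = -2079 + 8301 = 6222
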